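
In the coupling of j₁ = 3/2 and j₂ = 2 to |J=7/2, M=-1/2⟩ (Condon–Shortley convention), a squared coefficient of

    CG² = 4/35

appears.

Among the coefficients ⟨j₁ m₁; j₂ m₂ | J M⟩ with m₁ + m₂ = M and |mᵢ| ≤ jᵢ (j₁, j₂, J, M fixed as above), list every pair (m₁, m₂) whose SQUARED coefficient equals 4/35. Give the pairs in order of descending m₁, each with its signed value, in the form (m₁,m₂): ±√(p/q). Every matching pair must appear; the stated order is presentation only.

Admissible pairs with m₁+m₂ = M = -1/2: (-3/2,1), (-1/2,0), (1/2,-1), (3/2,-2)
  (m₁,m₂)=(3/2,-2): CG² = 1/35, CG = +√(1/35)
  (m₁,m₂)=(1/2,-1): CG² = 12/35, CG = +√(12/35)
  (m₁,m₂)=(-1/2,0): CG² = 18/35, CG = +√(18/35)
  (m₁,m₂)=(-3/2,1): CG² = 4/35, CG = +√(4/35)   ← matches the target
Pairs with CG² = 4/35: (-3/2,1): +√(4/35)

(-3/2,1): +√(4/35)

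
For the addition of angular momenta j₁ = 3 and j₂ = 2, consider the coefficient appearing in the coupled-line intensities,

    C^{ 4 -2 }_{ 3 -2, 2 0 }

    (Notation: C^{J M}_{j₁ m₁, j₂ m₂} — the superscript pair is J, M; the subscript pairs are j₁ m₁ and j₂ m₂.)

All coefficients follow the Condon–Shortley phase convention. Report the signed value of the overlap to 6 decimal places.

−√(12/35) = -0.585540

triangle: 1!*5!*3!/10! = 720/3628800
(j±m)!: 1!*5!*2!*2!*2!*6! = 691200
prefactor² = (2J+1)*Δ*N² = 8640/7
  k=0: +1/(0!*1!*5!*2!*0!*1!) = 1/240
  k=1: −1/(1!*0!*4!*1!*1!*2!) = -1/48
Σ = -1/60  ⇒  CG² = 8640/7*(-1/60)² = 12/35
CG = −√(12/35) = -0.585540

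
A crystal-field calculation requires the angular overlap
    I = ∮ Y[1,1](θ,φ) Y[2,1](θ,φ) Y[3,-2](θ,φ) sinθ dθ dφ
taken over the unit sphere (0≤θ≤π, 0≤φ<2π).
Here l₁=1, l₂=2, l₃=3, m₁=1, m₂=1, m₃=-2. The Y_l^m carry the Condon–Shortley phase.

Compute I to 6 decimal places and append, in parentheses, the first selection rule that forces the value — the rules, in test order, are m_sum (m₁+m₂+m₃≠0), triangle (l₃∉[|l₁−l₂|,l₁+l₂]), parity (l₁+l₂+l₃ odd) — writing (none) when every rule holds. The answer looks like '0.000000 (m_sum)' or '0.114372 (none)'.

0.261169 (none)

m-sum 0 ✓  L=6 even ✓  1≤3≤3 ✓
Π(2lᵢ+1) = 3×5×7 = 105
triangle coeff Δ(1,2,3) = 1/105
Σ_t [0,0]: t=0:+1/4 = 1/4
(3j)²=3/35 [(1 2 3; 0 0 0)], sign=-1
Σ_t [0,0]: t=0:+1/12 = 1/12
(3j)²=2/21 [(1 2 3; 1 1 -2)], sign=-1
⇒ 4πI² = 6/7
I = (+1)√(6/7/(4π)) = 0.26116903
No selection rule forces the value: the integral is nonzero (none).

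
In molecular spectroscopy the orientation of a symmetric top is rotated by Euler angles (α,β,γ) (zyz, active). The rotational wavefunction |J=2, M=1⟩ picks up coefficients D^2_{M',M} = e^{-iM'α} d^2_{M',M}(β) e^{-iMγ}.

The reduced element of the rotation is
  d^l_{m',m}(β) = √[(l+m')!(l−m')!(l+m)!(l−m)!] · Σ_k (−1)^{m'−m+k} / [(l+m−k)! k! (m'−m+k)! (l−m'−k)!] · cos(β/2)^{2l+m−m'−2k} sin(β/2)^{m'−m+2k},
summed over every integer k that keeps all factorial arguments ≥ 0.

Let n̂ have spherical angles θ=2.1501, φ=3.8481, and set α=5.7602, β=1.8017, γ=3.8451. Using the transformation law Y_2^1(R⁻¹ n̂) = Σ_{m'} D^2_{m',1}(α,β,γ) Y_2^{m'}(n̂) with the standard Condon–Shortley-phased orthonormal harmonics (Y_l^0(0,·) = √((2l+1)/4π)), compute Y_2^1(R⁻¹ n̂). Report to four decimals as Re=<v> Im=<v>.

Need the full column D^2_{m',1} for m'=−2..2 at α=5.7602, β=1.8017, γ=3.8451.
cos(β/2)=0.620944, sin(β/2)=0.783855
d^2_{-2,1}: single k=3 term ⇒ +0.598122;  D = +0.106306+0.588599i
d^2_{-1,1}: k∈[2..3] ⇒ +0.710718 -0.377523 = +0.333196;  D = -0.112467+0.313641i
d^2_{0,1}: k∈[1..2] ⇒ +0.459694 -0.732546 = -0.272853;  D = +0.208072-0.176508i
d^2_{1,1}: k∈[0..1] ⇒ +0.148665 -0.710718 = -0.562053;  D = +0.552920-0.100913i
d^2_{2,1}: single k=0 term ⇒ -0.375338;  D = +0.353543+0.126042i
Y_2^{m'}(θ=2.1501,φ=3.8481) and Σ D·Y over m':
  (+0.1063+0.5886i)·(+0.0425-0.2672i)  (-0.1125+0.3136i)·(+0.2692-0.2298i)  (+0.2081-0.1765i)·(-0.0318+0.0000i)  (+0.5529-0.1009i)·(-0.2692-0.2298i)  (+0.3535+0.1260i)·(+0.0425+0.2672i)
Y_2^1(R⁻¹ n̂) = +0.006246+0.112445i

Re=0.0062 Im=0.1124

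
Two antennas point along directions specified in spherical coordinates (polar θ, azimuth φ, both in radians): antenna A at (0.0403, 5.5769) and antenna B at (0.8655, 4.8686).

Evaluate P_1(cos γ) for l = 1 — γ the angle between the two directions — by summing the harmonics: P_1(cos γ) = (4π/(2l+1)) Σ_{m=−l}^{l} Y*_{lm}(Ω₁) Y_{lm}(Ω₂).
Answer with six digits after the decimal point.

0.671031

Term-by-term m-sum for l=1 (normalisation 4π/3 = 4.188790):
  m=-1: (0.01059 - 0.00903j) × (0.04093 + 0.25986j) = 0.00278 + 0.00238j  (running Σ = 0.00278 + 0.00238j)
  m=0: (0.48821 + 0.00000j) × (0.31674 + 0.00000j) = 0.15463 + 0.00000j  (running Σ = 0.15742 + 0.00238j)
  m=1: (-0.01059 - 0.00903j) × (-0.04093 + 0.25986j) = 0.00278 - 0.00238j  (running Σ = 0.16020 + 0.00000j)
Total Σ_m = 0.16020 + 0.00000j. Multiply by 4.188790: 0.67103 + 0.00000j. P_1(cos γ) = 0.671031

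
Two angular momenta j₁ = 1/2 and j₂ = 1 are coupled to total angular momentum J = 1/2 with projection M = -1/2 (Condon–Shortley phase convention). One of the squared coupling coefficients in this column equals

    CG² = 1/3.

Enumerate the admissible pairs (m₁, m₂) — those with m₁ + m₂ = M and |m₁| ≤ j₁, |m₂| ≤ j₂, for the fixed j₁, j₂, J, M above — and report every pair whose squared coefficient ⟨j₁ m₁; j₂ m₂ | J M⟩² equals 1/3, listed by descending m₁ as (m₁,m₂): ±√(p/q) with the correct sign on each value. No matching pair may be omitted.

(-1/2,0): −√(1/3)

Admissible pairs with m₁+m₂ = M = -1/2: (-1/2,0), (1/2,-1)
  (m₁,m₂)=(1/2,-1): CG² = 2/3, CG = +√(2/3)
  (m₁,m₂)=(-1/2,0): CG² = 1/3, CG = −√(1/3)   ← matches the target
Pairs with CG² = 1/3: (-1/2,0): −√(1/3)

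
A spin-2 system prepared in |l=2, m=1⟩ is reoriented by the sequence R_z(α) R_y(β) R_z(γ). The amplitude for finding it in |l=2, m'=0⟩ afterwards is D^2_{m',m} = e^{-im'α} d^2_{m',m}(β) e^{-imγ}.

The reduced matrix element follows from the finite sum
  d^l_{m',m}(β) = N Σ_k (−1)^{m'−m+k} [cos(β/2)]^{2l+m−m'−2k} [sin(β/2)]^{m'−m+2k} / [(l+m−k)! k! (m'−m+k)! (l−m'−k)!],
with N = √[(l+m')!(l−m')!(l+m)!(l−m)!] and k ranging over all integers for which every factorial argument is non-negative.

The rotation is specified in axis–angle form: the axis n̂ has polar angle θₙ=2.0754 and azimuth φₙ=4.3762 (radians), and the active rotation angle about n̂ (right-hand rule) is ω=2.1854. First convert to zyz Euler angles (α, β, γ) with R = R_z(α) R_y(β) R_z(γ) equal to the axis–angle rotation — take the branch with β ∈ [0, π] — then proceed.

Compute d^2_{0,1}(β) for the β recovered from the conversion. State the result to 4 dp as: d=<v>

d=-0.2493

Axis–angle → zyz. n̂ = (sinθₙcosφₙ, sinθₙsinφₙ, cosθₙ) = (-0.288776, -0.826362, -0.483461), ω = 2.1854.
R = I cosω + sinω [n̂]ₓ + (1−cosω) n̂n̂ᵀ gives
  R = [-0.445157, +0.771226, -0.455023; -0.018750, +0.500009, +0.865817; +0.895256, +0.393956, -0.208121]
β = atan2(√(R₁₃²+R₂₃²), R₃₃) = 1.780450; α = atan2(R₂₃, R₁₃) mod 2π = 2.054667; γ = atan2(R₃₂, −R₃₁) mod 2π = 2.727045
d^2_{0,1}(β=1.7805) via the finite sum:
c=cos(1.780450/2)=0.629237, s=sin(1.780450/2)=0.777213; N=√[2·2·6·1]=4.898979
k: max(0,(1)−(0))=1 … min(2+(1),2−(0))=2
  k=1: (−1)^0·4.8990/(2)·0.6292^3·0.7772^1 = +0.474306
  k=2: (−1)^1·4.8990/(2)·0.6292^1·0.7772^3 = -0.723620
d^2_{0,1}(1.7805) = +0.474306 -0.723620 = -0.249314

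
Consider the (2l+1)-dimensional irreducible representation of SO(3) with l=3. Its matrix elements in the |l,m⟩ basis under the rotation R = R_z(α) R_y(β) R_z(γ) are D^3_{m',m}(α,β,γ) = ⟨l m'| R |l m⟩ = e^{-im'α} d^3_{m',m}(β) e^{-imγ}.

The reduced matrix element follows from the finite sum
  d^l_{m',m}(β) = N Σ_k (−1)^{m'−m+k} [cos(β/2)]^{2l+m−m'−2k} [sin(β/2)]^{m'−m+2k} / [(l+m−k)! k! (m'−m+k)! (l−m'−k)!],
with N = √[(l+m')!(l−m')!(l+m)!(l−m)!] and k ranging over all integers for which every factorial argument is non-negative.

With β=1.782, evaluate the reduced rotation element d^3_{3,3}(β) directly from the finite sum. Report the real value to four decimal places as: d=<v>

d^3_{3,3}(β=1.7820) via the finite sum:
With c≡cos(β/2)=0.628635 and s≡sin(β/2)=0.777701, N=[720·1·720·1]^{1/2}=720.000000
Admissible k: 0..0 (factorial args all ≥0)
  k=0: (−1)^0·720.0000/(720)·0.6286^6·0.7777^0 = +0.061715
d^3_{3,3}(1.7820) = +0.061715

d=0.0617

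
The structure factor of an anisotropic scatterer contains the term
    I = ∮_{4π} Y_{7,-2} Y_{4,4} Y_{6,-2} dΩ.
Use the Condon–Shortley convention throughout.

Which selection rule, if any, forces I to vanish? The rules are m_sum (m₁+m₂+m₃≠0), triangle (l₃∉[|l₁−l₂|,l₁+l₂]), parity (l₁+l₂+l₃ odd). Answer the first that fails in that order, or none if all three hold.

parity

Σmᵢ = 0  ✓
l₃∈[|l₁−l₂|,l₁+l₂]=[3,11], have l₃=6  ✓
Σlᵢ = 17 ⇒ odd  ✗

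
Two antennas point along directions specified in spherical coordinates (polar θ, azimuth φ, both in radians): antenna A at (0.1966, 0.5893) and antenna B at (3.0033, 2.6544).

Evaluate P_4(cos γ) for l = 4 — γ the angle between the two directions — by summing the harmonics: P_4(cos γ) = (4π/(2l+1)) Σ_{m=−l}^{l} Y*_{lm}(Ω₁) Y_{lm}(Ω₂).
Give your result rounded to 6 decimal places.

Expand P_4 via completeness: Σ_{m} conj(Y_{4,m}) at Ω₁ times Y_{4,m} at Ω₂ —
  term(m=-4) = (-0.000000, -0.000000)   from Y*(Ω₁)=(-0.000456, 0.000455), Y(Ω₂)=(-0.000059, 0.000149)
  term(m=-3) = (-0.000030, -0.000003)   from Y*(Ω₁)=(-0.001792, 0.008972), Y(Ω₂)=(0.000354, 0.003228)
  term(m=-2) = (-0.001501, 0.002280)   from Y*(Ω₁)=(0.027969, 0.067619), Y(Ω₂)=(0.020949, 0.030858)
  term(m=-1) = (0.040091, 0.074390)   from Y*(Ω₁)=(0.281253, 0.188029), Y(Ω₂)=(0.220720, 0.116935)
  term(m=+0) = (0.529544, 0.000000)   from Y*(Ω₁)=(0.690220, -0.000000), Y(Ω₂)=(0.767211, 0.000000)
  term(m=+1) = (0.040091, -0.074390)   from Y*(Ω₁)=(-0.281253, 0.188029), Y(Ω₂)=(-0.220720, 0.116935)
  term(m=+2) = (-0.001501, -0.002280)   from Y*(Ω₁)=(0.027969, -0.067619), Y(Ω₂)=(0.020949, -0.030858)
  term(m=+3) = (-0.000030, 0.000003)   from Y*(Ω₁)=(0.001792, 0.008972), Y(Ω₂)=(-0.000354, 0.003228)
  term(m=+4) = (-0.000000, 0.000000)   from Y*(Ω₁)=(-0.000456, -0.000455), Y(Ω₂)=(-0.000059, -0.000149)
Accumulated sum (0.606665, 0.000000); after 4π/(2l+1) scaling, (0.847065, 0.000000) ⇒ P_4 = 0.847065

0.847065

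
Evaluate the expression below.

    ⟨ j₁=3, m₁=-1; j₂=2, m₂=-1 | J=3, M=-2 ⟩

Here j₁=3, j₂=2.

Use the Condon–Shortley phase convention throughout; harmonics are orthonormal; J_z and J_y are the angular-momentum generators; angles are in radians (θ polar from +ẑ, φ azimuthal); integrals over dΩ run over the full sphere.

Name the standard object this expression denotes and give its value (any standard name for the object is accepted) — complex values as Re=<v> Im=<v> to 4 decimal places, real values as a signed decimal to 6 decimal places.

This is a Clebsch–Gordan (vector-coupling) coefficient.
j₁+j₂−J=2  J+j₁−j₂=4  J−j₁+j₂=2  j₁+j₂+J+1=9
(j₁±m₁, j₂±m₂, J±M) = (2,4,1,3,1,5)
P² = 64
sum k=0..1:
  [0] +1/48 = 1/48
  [1] −1/12 = -1/12
S = -1/16
C² = P²·S² = 1/4 ; C = -0.500000

Clebsch–Gordan coefficient, −√(1/4) ≈ -0.500000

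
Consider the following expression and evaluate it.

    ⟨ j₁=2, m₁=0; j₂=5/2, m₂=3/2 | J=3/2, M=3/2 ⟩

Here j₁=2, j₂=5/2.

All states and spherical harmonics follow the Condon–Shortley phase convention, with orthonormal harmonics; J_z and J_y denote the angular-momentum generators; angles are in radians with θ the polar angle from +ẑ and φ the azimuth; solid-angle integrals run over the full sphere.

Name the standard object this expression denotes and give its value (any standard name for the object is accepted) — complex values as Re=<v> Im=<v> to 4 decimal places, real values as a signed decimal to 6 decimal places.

Clebsch–Gordan coefficient, +√(12/35) ≈ +0.585540

This is a Clebsch–Gordan (vector-coupling) coefficient.
triangle: 3!×1!×2!/7! = 12/5040
(j±m)!: 2!×2!×4!×1!×3!×0! = 576
prefactor² = (2J+1)×Δ×N² = 192/35
  k=2: +1/(2!×1!×0!×2!×1!×0!) = 1/4
Σ = 1/4  ⇒  CG² = 192/35×(1/4)² = 12/35
CG = +√(12/35) = +0.585540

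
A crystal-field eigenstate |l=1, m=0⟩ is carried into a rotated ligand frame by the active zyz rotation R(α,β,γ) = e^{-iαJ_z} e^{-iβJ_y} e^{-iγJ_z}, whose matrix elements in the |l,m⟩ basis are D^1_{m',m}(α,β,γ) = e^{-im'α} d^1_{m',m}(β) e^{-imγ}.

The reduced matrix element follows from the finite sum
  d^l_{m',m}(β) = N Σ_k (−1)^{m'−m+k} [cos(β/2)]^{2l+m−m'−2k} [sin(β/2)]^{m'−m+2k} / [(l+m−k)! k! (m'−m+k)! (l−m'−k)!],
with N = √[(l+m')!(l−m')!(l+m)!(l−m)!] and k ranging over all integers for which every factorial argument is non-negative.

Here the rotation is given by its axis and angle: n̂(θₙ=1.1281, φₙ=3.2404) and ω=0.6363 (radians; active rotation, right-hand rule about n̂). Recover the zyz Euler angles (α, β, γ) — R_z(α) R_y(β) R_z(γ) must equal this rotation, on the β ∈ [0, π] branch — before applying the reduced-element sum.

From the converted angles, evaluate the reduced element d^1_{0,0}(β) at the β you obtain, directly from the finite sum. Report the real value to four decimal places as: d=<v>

Axis–angle → zyz. n̂ = (sinθₙcosφₙ, sinθₙsinφₙ, cosθₙ) = (-0.899193, -0.089137, +0.428377), ω = 0.6363.
R = I cosω + sinω [n̂]ₓ + (1−cosω) n̂n̂ᵀ gives
  R = [+0.962533, -0.238866, -0.128350; +0.270238, +0.805855, +0.526849; -0.022415, -0.541794, +0.840212]
β = atan2(√(R₁₃²+R₂₃²), R₃₃) = 0.573122; α = atan2(R₂₃, R₁₃) mod 2π = 1.809759; γ = atan2(R₃₂, −R₃₁) mod 2π = 4.753737
d^1_{0,0}(β=0.5731) via the finite sum:
With c≡cos(β/2)=0.959222 and s≡sin(β/2)=0.282655, N=[1·1·1·1]^{1/2}=1.000000
k: max(0,(0)−(0))=0 … min(1+(0),1−(0))=1
  k=0: (−1)^0·1.0000/(1)·0.9592^2·0.2827^0 = +0.920106
  k=1: (−1)^1·1.0000/(1)·0.9592^0·0.2827^2 = -0.079894
d^1_{0,0}(0.5731) = +0.920106 -0.079894 = +0.840212

d=0.8402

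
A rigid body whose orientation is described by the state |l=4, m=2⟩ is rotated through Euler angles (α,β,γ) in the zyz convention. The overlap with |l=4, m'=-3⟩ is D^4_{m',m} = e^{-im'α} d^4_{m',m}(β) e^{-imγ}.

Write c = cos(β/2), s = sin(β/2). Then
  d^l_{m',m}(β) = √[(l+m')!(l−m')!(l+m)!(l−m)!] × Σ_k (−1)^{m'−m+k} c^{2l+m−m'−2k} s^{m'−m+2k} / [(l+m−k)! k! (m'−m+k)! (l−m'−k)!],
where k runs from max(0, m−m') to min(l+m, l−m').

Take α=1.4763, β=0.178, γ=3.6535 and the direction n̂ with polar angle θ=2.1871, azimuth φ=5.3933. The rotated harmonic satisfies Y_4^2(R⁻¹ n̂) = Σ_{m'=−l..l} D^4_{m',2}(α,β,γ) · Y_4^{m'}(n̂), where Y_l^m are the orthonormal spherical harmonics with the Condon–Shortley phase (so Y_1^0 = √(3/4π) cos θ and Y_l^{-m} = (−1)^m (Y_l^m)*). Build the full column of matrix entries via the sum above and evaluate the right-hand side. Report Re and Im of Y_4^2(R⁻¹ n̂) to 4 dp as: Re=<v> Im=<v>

Re=0.2933 Im=0.2669

Need the full column D^4_{m',2} for m'=−4..4 at α=1.4763, β=0.1780, γ=3.6535.
cos(β/2)=0.996042, sin(β/2)=0.088883
d^4_{-4,2}: single k=6 term ⇒ +0.000003;  D = +0.000000-0.000003i
d^4_{-3,2}: k∈[5..6] ⇒ +0.000062 -0.000000 = +0.000061;  D = -0.000059-0.000016i
d^4_{-2,2}: k∈[4..6] ⇒ +0.000921 -0.000006 +0.000000 = +0.000916;  D = -0.000321+0.000858i
d^4_{-1,2}: k∈[3..5] ⇒ +0.009735 -0.000116 +0.000000 = +0.009619;  D = +0.008651+0.004206i
d^4_{0,2}: k∈[2..4] ⇒ +0.073185 -0.001554 +0.000005 = +0.071635;  D = +0.037258-0.061184i
d^4_{1,2}: k∈[1..3] ⇒ +0.366772 -0.014603 +0.000078 = +0.352247;  D = -0.282225-0.210778i
d^4_{2,2}: k∈[0..2] ⇒ +0.968772 -0.092572 +0.000921 = +0.877121;  D = -0.588820+0.650102i
d^4_{3,2}: k∈[0..1] ⇒ -0.323463 +0.007727 = -0.315736;  D = -0.212973-0.233091i
d^4_{4,2}: single k=0 term ⇒ +0.040820;  D = +0.032599-0.024568i
Y_4^{m'}(θ=2.1871,φ=5.3933) and Σ D·Y over m':
  (+0.0000-0.0000i)·(-0.1793-0.0796i)  (-0.0001-0.0000i)·(+0.3502-0.1787i)  (-0.0003+0.0009i)·(-0.0619+0.2917i)  (+0.0087+0.0042i)·(+0.0929+0.1146i)  (+0.0373-0.0612i)·(-0.3297+0.0000i)  (-0.2822-0.2108i)·(-0.0929+0.1146i)  (-0.5888+0.6501i)·(-0.0619-0.2917i)  (-0.2130-0.2331i)·(-0.3502-0.1787i)  (+0.0326-0.0246i)·(-0.1793+0.0796i)
Y_4^2(R⁻¹ n̂) = +0.293273+0.266874i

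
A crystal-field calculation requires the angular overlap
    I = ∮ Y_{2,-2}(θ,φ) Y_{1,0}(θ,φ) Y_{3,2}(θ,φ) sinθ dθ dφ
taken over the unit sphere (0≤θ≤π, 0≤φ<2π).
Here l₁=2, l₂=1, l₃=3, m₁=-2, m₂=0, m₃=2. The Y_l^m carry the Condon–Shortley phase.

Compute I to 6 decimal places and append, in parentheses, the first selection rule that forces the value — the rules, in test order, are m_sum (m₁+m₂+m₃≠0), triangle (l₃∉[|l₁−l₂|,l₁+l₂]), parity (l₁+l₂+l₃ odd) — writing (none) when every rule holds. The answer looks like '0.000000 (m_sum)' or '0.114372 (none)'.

0.184674 (none)

Checks pass: Σm=0; 6 even; l₃=3∈[1,3].
(2·2+1)(2·1+1)(2·3+1) = 105
Δ: 0! 4! 2! / 7! → 1/105
sum: t=0:+1/4 = 1/4
3j²(2 1 3; 0 0 0) = Δ·Π!·Σ² = 3/35  (sign -1)
sum: t=0:+1/24 = 1/24
3j²(2 1 3; -2 0 2) = Δ·Π!·Σ² = 1/21  (sign -1)
combine: 4πI² = 105·3/35·1/21 = 3/7
take √, sign +1: I = 0.18467439
No selection rule forces the value: the integral is nonzero (none).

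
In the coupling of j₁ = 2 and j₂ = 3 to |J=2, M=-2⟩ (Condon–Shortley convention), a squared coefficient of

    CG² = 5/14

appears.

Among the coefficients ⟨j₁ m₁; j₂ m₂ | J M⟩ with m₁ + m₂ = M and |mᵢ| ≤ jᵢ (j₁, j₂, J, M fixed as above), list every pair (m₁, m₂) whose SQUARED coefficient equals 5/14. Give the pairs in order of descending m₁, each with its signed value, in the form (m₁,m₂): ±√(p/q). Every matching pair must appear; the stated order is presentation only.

(1,-3): +√(5/14); (0,-2): −√(5/14)

Admissible pairs with m₁+m₂ = M = -2: (-2,0), (-1,-1), (0,-2), (1,-3)
  (m₁,m₂)=(1,-3): CG² = 5/14, CG = +√(5/14)   ← matches the target
  (m₁,m₂)=(0,-2): CG² = 5/14, CG = −√(5/14)   ← matches the target
  (m₁,m₂)=(-1,-1): CG² = 3/14, CG = +√(3/14)
  (m₁,m₂)=(-2,0): CG² = 1/14, CG = −√(1/14)
Pairs with CG² = 5/14: (1,-3): +√(5/14); (0,-2): −√(5/14)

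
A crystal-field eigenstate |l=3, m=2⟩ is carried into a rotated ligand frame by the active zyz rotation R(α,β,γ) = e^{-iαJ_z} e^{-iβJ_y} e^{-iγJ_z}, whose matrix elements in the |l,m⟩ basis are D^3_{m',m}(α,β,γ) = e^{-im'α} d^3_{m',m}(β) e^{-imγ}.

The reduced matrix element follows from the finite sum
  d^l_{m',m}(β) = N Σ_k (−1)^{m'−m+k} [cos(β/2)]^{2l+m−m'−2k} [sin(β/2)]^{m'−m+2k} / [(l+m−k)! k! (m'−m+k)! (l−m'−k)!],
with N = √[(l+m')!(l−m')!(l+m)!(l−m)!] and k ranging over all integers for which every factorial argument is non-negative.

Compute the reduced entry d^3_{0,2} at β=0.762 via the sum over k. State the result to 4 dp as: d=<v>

d=0.4721

d^3_{0,2}(β=0.7620) via the finite sum:
c=cos(0.762000/2)=0.928293, s=sin(0.762000/2)=0.371849; N=√[6·6·120·1]=65.726707
Admissible k: 2..3 (factorial args all ≥0)
  k=2: (−1)^0·65.7267/(12)·0.9283^4·0.3718^2 = +0.562386
  k=3: (−1)^1·65.7267/(12)·0.9283^2·0.3718^4 = -0.090240
d^3_{0,2}(0.7620) = +0.562386 -0.090240 = +0.472146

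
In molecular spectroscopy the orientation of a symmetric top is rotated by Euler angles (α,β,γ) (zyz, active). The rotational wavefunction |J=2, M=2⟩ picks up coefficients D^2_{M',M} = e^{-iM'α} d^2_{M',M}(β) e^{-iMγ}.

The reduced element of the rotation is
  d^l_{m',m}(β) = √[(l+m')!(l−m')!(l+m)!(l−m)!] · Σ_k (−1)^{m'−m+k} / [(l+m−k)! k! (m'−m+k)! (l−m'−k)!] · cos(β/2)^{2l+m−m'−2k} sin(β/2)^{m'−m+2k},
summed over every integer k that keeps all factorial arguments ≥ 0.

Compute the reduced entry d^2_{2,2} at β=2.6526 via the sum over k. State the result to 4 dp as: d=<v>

d^2_{2,2}(β=2.6526) via the finite sum:
Half-angle: c=0.242068, s=0.970259. N=√(24·1·24·1)=24.000000
k: max(0,(2)−(2))=0 … min(2+(2),2−(2))=0
  k=0: (−1)^0·24.0000/(24)·0.2421^4·0.9703^0 = +0.003434
d^2_{2,2}(2.6526) = +0.003434

d=0.0034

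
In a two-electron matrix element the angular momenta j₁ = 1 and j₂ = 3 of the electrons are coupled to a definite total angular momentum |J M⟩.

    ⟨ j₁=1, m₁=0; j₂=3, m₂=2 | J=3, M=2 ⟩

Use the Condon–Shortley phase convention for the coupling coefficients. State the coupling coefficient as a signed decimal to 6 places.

−√(1/3) ≈ -0.577350

j₁+j₂−J=1  J+j₁−j₂=1  J−j₁+j₂=5  j₁+j₂+J+1=8
(j₁±m₁, j₂±m₂, J±M) = (1,1,5,1,5,1)
P² = 300
sum k=0..1:
  [0] +1/120 = 1/120
  [1] −1/24 = -1/24
S = -1/30
C² = P²·S² = 1/3 ; C = -0.577350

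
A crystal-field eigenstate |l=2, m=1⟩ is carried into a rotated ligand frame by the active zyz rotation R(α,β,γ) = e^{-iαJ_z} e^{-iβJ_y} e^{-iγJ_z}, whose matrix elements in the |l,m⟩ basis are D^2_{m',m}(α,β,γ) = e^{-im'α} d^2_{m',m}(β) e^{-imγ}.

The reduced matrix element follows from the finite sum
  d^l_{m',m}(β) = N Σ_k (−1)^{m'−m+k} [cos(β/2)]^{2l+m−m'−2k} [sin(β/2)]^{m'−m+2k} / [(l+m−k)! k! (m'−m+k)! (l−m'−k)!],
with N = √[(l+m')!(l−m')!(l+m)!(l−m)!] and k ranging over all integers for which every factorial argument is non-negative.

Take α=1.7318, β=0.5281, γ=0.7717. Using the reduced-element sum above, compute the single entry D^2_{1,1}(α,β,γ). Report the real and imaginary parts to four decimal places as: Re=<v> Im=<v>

Split into d^2_{1,1}(β=0.5281) × two z-phases.
With c≡cos(β/2)=0.965341 and s≡sin(β/2)=0.260992, N=[6·1·6·1]^{1/2}=6.000000
Admissible k: 0..1 (factorial args all ≥0)
  k=0: (−1)^0·6.0000/(6)·0.9653^4·0.2610^0 = +0.868406
  k=1: (−1)^1·6.0000/(2)·0.9653^2·0.2610^2 = -0.190431
d^2_{1,1}(0.5281) = +0.868406 -0.190431 = +0.677975
Phases: e^{-i·(1)·1.7318}=-0.160309-0.987067i, e^{-i·(1)·0.7717}=+0.716726-0.697355i ⇒ D=-0.544572-0.403845i

Re=-0.5446 Im=-0.4038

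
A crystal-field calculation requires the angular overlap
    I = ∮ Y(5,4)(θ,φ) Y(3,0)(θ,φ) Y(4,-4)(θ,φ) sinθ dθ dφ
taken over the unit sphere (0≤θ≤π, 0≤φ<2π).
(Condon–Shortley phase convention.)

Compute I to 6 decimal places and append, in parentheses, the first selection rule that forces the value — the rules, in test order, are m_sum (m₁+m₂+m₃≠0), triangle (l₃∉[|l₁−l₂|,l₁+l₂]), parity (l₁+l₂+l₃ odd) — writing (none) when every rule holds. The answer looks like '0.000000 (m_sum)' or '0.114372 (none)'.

-0.207724 (none)

m-sum 0 ✓  L=12 even ✓  2≤4≤8 ✓
Π(2lᵢ+1) = 11×7×9 = 693
triangle coeff Δ(5,3,4) = 1/180180
Σ_t [1,3]: t=1:−1/576 t=2:+1/144 t=3:−1/576 = 1/288
(3j)²=20/1001 [(5 3 4; 0 0 0)], sign=+1
Σ_t [1,1]: t=1:−1/8640 = -1/8640
(3j)²=28/715 [(5 3 4; 4 0 -4)], sign=-1
⇒ 4πI² = 1008/1859
I = (-1)√(1008/1859/(4π)) = -0.20772350
No selection rule forces the value: the integral is nonzero (none).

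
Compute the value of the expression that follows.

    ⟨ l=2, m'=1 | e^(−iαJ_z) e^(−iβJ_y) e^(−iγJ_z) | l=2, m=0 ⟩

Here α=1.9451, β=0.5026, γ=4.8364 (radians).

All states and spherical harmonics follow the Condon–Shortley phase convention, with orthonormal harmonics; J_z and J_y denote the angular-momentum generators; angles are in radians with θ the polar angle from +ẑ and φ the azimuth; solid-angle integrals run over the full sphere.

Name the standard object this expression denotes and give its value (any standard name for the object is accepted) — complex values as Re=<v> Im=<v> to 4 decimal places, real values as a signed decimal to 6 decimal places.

Wigner D-matrix element, Re=0.1890 Im=0.4812

This is a Wigner D-matrix element — the rotation-matrix element ⟨l m'| R(α,β,γ) |l m⟩ in the angular-momentum basis.
First d^2_{1,0}(β=0.5026), then the phase factors e^{-i(1)α} and e^{-i(0)γ}:
c=cos(0.502600/2)=0.968590, s=sin(0.502600/2)=0.248663; N=√[6·1·2·2]=4.898979
Admissible k: 0..1 (factorial args all ≥0)
  k=0: (−1)^1·4.8990/(2)·0.9686^3·0.2487^1 = -0.553487
  k=1: (−1)^2·4.8990/(2)·0.9686^1·0.2487^3 = +0.036480
d^2_{1,0}(0.5026) = -0.553487 +0.036480 = -0.517007
Phases: e^{-i·(1)·1.9451}=-0.365625-0.930762i, e^{-i·(0)·4.8364}=+1.000000+0.000000i ⇒ D=+0.189030+0.481211i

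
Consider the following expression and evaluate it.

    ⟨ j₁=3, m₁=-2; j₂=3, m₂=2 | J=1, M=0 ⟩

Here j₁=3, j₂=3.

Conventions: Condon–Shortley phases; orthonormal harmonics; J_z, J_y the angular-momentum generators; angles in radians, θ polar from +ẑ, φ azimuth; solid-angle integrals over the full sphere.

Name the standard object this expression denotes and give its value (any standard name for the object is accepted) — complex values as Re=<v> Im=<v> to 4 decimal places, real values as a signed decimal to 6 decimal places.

This is a Clebsch–Gordan (vector-coupling) coefficient.
triangle: 5!·1!·1!/8! = 120/40320
(j±m)!: 1!·5!·5!·1!·1!·1! = 14400
prefactor² = (2J+1)·Δ·N² = 900/7
  k=4: +1/(4!·1!·1!·1!·0!·0!) = 1/24
  k=5: −1/(5!·0!·0!·0!·1!·1!) = -1/120
Σ = 1/30  ⇒  CG² = 900/7·(1/30)² = 1/7
CG = +√(1/7) = +0.377964

Clebsch–Gordan coefficient, +√(1/7) ≈ +0.377964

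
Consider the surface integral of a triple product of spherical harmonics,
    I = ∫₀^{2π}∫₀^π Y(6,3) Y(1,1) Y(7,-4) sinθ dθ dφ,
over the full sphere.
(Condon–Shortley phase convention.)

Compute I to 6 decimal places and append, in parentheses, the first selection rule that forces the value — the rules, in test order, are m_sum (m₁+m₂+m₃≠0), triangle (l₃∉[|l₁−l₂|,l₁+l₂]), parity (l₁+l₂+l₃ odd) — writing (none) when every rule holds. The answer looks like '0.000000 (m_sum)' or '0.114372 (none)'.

0.259489 (none)

m-sum 0 ✓  L=14 even ✓  5≤7≤7 ✓
Π(2lᵢ+1) = 13×3×15 = 585
triangle coeff Δ(6,1,7) = 1/1365
Σ_t [0,0]: t=0:+1/518400 = 1/518400
(3j)²=7/195 [(6 1 7; 0 0 0)], sign=-1
Σ_t [0,0]: t=0:+1/4354560 = 1/4354560
(3j)²=11/273 [(6 1 7; 3 1 -4)], sign=-1
⇒ 4πI² = 11/13
I = (+1)√(11/13/(4π)) = 0.25948947
No selection rule forces the value: the integral is nonzero (none).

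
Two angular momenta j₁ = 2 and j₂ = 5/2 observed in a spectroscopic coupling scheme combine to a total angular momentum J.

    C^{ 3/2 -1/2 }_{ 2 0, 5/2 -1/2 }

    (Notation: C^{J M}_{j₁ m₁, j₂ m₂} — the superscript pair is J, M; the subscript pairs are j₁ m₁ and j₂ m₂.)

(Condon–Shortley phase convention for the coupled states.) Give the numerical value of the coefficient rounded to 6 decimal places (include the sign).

−√(2/35) ≈ -0.239046

j₁+j₂−J=3  J+j₁−j₂=1  J−j₁+j₂=2  j₁+j₂+J+1=7
(j₁±m₁, j₂±m₂, J±M) = (2,2,2,3,1,2)
P² = 32/35
sum k=1..2:
  [1] −1/2 = -1/2
  [2] +1/4 = 1/4
S = -1/4
C² = P²·S² = 2/35 ; C = -0.239046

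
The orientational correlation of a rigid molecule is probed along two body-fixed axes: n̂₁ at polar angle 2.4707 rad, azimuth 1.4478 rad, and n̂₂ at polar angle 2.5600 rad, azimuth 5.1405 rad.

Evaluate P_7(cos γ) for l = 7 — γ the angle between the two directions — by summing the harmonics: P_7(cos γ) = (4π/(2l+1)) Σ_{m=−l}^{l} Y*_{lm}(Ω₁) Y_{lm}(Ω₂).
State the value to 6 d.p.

-0.101893

Addition theorem: P_7(cos γ) = (4π/15) Σ_m Y*_{lm}(Ω₁) Y_{lm}(Ω₂), m = −7…7:
  m=-7: Y*=-0.013613-0.011696i  Y=-0.001090+0.007472i  product +0.000102-0.000089i
  m=-6: Y*=+0.062594-0.056923i  Y=-0.036110-0.023295i  product -0.003586+0.000597i
  m=-5: Y*=+0.137135+0.194144i  Y=+0.124857-0.079987i  product +0.032651+0.013271i
  m=-4: Y*=-0.376548+0.201808i  Y=+0.047912+0.335981i  product -0.085845-0.116844i
  m=-3: Y*=-0.156589-0.404937i  Y=-0.468543-0.138016i  product +0.017481+0.211342i
  m=-2: Y*=+0.061472-0.015434i  Y=+0.204481-0.235709i  product +0.008932-0.017645i
  m=-1: Y*=-0.045922-0.371476i  Y=-0.087869-0.192552i  product -0.067493+0.041483i
  m=+0: Y*=+0.188275-0.000000i  Y=+0.392460+0.000000i  product +0.073890+0.000000i
  m=+1: Y*=+0.045922-0.371476i  Y=+0.087869-0.192552i  product -0.067493-0.041483i
  m=+2: Y*=+0.061472+0.015434i  Y=+0.204481+0.235709i  product +0.008932+0.017645i
  m=+3: Y*=+0.156589-0.404937i  Y=+0.468543-0.138016i  product +0.017481-0.211342i
  m=+4: Y*=-0.376548-0.201808i  Y=+0.047912-0.335981i  product -0.085845+0.116844i
  m=+5: Y*=-0.137135+0.194144i  Y=-0.124857-0.079987i  product +0.032651-0.013271i
  m=+6: Y*=+0.062594+0.056923i  Y=-0.036110+0.023295i  product -0.003586-0.000597i
  m=+7: Y*=+0.013613-0.011696i  Y=+0.001090+0.007472i  product +0.000102+0.000089i
Total Σ_m = -0.121626+0.000000i. Multiply by 0.837758: -0.101893+0.000000i. P_7(cos γ) = -0.101893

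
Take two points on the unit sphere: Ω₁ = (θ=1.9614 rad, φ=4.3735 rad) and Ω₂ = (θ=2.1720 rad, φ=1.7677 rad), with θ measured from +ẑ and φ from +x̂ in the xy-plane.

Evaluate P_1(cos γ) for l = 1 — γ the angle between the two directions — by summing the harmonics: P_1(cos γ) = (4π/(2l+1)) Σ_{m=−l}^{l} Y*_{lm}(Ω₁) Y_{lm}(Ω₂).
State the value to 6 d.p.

Expand P_1 via completeness: Σ_{m} conj(Y_{1,m}) at Ω₁ times Y_{1,m} at Ω₂ —
  m=-1: (-0.10620 - 0.30130j) × (-0.05574 - 0.27941j) = -0.07827 + 0.04647j  (running Σ = -0.07827 + 0.04647j)
  m=0: (-0.18603 + 0.00000j) × (-0.27637 + 0.00000j) = 0.05141 + 0.00000j  (running Σ = -0.02685 + 0.04647j)
  m=1: (0.10620 - 0.30130j) × (0.05574 - 0.27941j) = -0.07827 - 0.04647j  (running Σ = -0.10512 + 0.00000j)
Σ over m = -0.10512 + 0.00000j; ×(4π/3) → -0.44032 + 0.00000j. Real part: -0.440319

-0.440319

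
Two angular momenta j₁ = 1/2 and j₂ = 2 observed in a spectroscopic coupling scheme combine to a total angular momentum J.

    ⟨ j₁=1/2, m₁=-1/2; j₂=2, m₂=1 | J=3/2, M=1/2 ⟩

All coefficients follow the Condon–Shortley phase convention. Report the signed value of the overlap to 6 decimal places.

j₁+j₂−J=1  J+j₁−j₂=0  J−j₁+j₂=3  j₁+j₂+J+1=5
(j₁±m₁, j₂±m₂, J±M) = (0,1,3,1,2,1)
P² = 12/5
sum k=1..1:
  [1] −1/2 = -1/2
S = -1/2
C² = P²·S² = 3/5 ; C = -0.774597

-0.774597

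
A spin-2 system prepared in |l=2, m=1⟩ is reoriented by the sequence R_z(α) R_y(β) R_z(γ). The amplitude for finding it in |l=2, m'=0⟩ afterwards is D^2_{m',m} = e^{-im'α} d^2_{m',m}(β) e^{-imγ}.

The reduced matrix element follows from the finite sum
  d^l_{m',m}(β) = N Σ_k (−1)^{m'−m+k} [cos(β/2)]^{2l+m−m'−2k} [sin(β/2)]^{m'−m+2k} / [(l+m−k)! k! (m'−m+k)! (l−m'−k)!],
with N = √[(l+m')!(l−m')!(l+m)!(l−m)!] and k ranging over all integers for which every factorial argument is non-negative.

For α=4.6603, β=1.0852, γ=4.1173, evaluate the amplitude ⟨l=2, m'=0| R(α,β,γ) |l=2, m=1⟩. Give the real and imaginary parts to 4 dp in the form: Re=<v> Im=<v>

First d^2_{0,1}(β=1.0852), then the phase factors e^{-i(0)α} and e^{-i(1)γ}:
c=cos(1.085200/2)=0.856369, s=sin(1.085200/2)=0.516364; N=√[2·2·6·1]=4.898979
k∈{1,2} keeps every argument non-negative
  k=1: (−1)^0·4.8990/(2)·0.8564^3·0.5164^1 = +0.794355
  k=2: (−1)^1·4.8990/(2)·0.8564^1·0.5164^3 = -0.288805
d^2_{0,1}(1.0852) = +0.794355 -0.288805 = +0.505550
D = (+1.000000+0.000000i)·(+0.505550)·(-0.560582+0.828099i) = -0.283402+0.418645i

Re=-0.2834 Im=0.4186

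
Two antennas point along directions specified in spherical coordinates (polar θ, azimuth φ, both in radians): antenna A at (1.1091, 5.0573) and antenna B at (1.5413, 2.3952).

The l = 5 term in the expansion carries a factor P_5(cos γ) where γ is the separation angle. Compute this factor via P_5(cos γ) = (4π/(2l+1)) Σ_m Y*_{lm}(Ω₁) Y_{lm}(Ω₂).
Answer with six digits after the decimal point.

0.415760

Summing Y*_{l m}(θ₁,φ₁)·Y_{l m}(θ₂,φ₂) over m ∈ [−5, 5]; prefactor 4π/(2·5+1) = 1.142397:
  [-5]  conj(Y_{5,-5})(Ω₁) = +0.263831+0.040889i ; Y_{5,-5}(Ω₂) = +0.384733+0.257807i ; Δ = +0.090963+0.083749i
  [-4]  conj(Y_{5,-4})(Ω₁) = +0.079810+0.412425i ; Y_{5,-4}(Ω₂) = -0.042686+0.006714i ; Δ = -0.006176-0.017069i
  [-3]  conj(Y_{5,-3})(Ω₁) = -0.167755+0.099662i ; Y_{5,-3}(Ω₂) = -0.212431+0.269029i ; Δ = +0.008825-0.066302i
  [-2]  conj(Y_{5,-2})(Ω₁) = +0.188898+0.155848i ; Y_{5,-2}(Ω₂) = -0.003882-0.049657i ; Δ = +0.007006-0.009985i
  [-1]  conj(Y_{5,-1})(Ω₁) = -0.092224+0.256696i ; Y_{5,-1}(Ω₂) = -0.232172-0.214731i ; Δ = +0.076532-0.039794i
  [+0]  conj(Y_{5,0})(Ω₁) = +0.187029-0.000000i ; Y_{5,0}(Ω₂) = +0.051527+0.000000i ; Δ = +0.009637+0.000000i
  [+1]  conj(Y_{5,1})(Ω₁) = +0.092224+0.256696i ; Y_{5,1}(Ω₂) = +0.232172-0.214731i ; Δ = +0.076532+0.039794i
  [+2]  conj(Y_{5,2})(Ω₁) = +0.188898-0.155848i ; Y_{5,2}(Ω₂) = -0.003882+0.049657i ; Δ = +0.007006+0.009985i
  [+3]  conj(Y_{5,3})(Ω₁) = +0.167755+0.099662i ; Y_{5,3}(Ω₂) = +0.212431+0.269029i ; Δ = +0.008825+0.066302i
  [+4]  conj(Y_{5,4})(Ω₁) = +0.079810-0.412425i ; Y_{5,4}(Ω₂) = -0.042686-0.006714i ; Δ = -0.006176+0.017069i
  [+5]  conj(Y_{5,5})(Ω₁) = -0.263831+0.040889i ; Y_{5,5}(Ω₂) = -0.384733+0.257807i ; Δ = +0.090963-0.083749i
Accumulated sum +0.363936+0.000000i; after 4π/(2l+1) scaling, +0.415760+0.000000i ⇒ P_5 = 0.415760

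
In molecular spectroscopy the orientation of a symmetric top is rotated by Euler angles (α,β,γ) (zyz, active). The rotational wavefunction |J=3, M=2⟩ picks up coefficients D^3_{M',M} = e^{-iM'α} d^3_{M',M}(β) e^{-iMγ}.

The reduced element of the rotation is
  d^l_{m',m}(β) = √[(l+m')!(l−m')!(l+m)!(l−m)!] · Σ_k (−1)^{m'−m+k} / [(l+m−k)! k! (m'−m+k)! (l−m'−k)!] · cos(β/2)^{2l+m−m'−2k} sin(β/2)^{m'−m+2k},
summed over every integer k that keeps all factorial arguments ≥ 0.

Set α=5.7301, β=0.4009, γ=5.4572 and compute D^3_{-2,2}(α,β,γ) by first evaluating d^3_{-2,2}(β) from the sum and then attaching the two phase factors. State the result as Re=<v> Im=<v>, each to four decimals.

Re=0.0064 Im=0.0039

Split into d^3_{-2,2}(β=0.4009) × two z-phases.
Half-angle: c=0.979977, s=0.199110. N=√(1·120·120·1)=120.000000
The bounds max(0,m−m')=4 and min(l+m,l−m')=5 give 2 terms
  k=4: (−1)^0·120.0000/(24)·0.9800^2·0.1991^4 = +0.007547
  k=5: (−1)^1·120.0000/(120)·0.9800^0·0.1991^6 = -0.000062
d^3_{-2,2}(0.4009) = +0.007547 -0.000062 = +0.007485
Phases: e^{-i·(-2)·5.7301}=+0.448088-0.893989i, e^{-i·(2)·5.4572}=-0.081085+0.996707i ⇒ D=+0.006397+0.003885i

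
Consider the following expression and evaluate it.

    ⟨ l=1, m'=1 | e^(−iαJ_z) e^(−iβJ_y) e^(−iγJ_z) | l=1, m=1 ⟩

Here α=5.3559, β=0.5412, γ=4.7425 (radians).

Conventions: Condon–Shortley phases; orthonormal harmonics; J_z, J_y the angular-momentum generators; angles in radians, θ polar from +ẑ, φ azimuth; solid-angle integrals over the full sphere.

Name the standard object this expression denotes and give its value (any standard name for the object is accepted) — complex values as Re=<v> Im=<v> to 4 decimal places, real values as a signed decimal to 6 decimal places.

Wigner D-matrix element, Re=-0.7257 Im=0.5792

This is a Wigner D-matrix element — the rotation-matrix element ⟨l m'| R(α,β,γ) |l m⟩ in the angular-momentum basis.
D^1_{1,1}(5.3559,0.5412,4.7425) = e^{-i·1·5.3559}·d^1_{1,1}(0.5412)·e^{-i·1·4.7425}. Compute d first:
Half-angle: c=0.963611, s=0.267310. N=√(2·1·2·1)=2.000000
Admissible k: 0..0 (factorial args all ≥0)
  k=0: (−1)^0·2.0000/(2)·0.9636^2·0.2673^0 = +0.928546
d^1_{1,1}(0.5412) = +0.928546
D = (+0.600008+0.799994i)·(+0.928546)·(+0.030106+0.999547i) = -0.725721+0.579246i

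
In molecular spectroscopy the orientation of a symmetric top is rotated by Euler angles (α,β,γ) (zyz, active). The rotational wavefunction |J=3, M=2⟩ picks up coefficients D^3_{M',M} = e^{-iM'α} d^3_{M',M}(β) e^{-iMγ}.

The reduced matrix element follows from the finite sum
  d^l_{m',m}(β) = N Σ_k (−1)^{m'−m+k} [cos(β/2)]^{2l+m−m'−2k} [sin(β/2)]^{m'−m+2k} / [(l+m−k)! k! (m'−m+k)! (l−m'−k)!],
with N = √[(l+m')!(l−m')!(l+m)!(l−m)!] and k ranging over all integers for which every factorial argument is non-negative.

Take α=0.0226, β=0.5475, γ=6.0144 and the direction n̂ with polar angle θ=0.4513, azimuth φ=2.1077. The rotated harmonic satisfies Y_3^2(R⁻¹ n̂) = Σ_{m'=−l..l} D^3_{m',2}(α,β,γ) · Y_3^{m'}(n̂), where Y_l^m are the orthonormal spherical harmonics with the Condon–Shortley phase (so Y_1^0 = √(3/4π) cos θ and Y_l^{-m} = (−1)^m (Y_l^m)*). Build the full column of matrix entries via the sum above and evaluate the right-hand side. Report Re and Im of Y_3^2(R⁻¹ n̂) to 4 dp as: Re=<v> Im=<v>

Re=0.3317 Im=-0.1889

Need the full column D^3_{m',2} for m'=−3..3 at α=0.0226, β=0.5475, γ=6.0144.
cos(β/2)=0.962764, sin(β/2)=0.270344
d^3_{-3,2}: single k=5 term ⇒ +0.003405;  D = +0.002800+0.001938i
d^3_{-2,2}: k∈[4..5] ⇒ +0.024756 -0.000390 = +0.024365;  D = +0.020344+0.013409i
d^3_{-1,2}: k∈[3..4] ⇒ +0.111516 -0.004396 = +0.107120;  D = +0.090748+0.056916i
d^3_{0,2}: k∈[2..3] ⇒ +0.343932 -0.027118 = +0.316813;  D = +0.272128+0.162224i
d^3_{1,2}: k∈[1..2] ⇒ +0.707156 -0.111516 = +0.595640;  D = +0.518390+0.293358i
d^3_{2,2}: k∈[0..1] ⇒ +0.796377 -0.313965 = +0.482412;  D = +0.425108+0.228044i
d^3_{3,2}: single k=0 term ⇒ -0.547761;  D = -0.488423-0.247961i
Y_3^{m'}(θ=0.4513,φ=2.1077) and Σ D·Y over m':
  (+0.0028+0.0019i)·(+0.0346-0.0014i)  (+0.0203+0.0134i)·(-0.0834+0.1538i)  (+0.0907+0.0569i)·(-0.2198-0.3693i)  (+0.2721+0.1622i)·(+0.3522+0.0000i)  (+0.5184+0.2934i)·(+0.2198-0.3693i)  (+0.4251+0.2280i)·(-0.0834-0.1538i)  (-0.4884-0.2480i)·(-0.0346-0.0014i)
Y_3^2(R⁻¹ n̂) = +0.331704-0.188894i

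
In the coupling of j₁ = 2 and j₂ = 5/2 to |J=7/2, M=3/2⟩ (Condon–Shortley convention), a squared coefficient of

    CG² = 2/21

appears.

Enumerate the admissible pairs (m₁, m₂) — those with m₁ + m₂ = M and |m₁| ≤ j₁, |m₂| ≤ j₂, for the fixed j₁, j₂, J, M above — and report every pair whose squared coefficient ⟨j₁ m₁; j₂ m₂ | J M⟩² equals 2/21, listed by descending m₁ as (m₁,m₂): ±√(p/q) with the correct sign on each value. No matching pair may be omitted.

(1,1/2): +√(2/21)

Admissible pairs with m₁+m₂ = M = 3/2: (-1,5/2), (0,3/2), (1,1/2), (2,-1/2)
  (m₁,m₂)=(2,-1/2): CG² = 8/21, CG = +√(8/21)
  (m₁,m₂)=(1,1/2): CG² = 2/21, CG = +√(2/21)   ← matches the target
  (m₁,m₂)=(0,3/2): CG² = 2/7, CG = −√(2/7)
  (m₁,m₂)=(-1,5/2): CG² = 5/21, CG = −√(5/21)
Pairs with CG² = 2/21: (1,1/2): +√(2/21)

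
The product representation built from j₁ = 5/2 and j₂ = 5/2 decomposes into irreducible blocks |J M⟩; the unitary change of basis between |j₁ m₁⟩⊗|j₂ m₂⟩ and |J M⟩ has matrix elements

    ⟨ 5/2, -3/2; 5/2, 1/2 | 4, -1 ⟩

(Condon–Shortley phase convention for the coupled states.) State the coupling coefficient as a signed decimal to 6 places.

√[9·1!4!4!/10! · 1!4!3!2!3!5!] = √(10368/35)
  +(−1)^0/∏(0,1,4,3,0,1)! = 1/144  (running 1/144)
  +(−1)^1/∏(1,0,3,2,1,2)! = -1/24  (running -5/144)
⟨..|..⟩ = √(10368/35)·(-5/144) = -0.597614

−√(5/14) ≈ -0.597614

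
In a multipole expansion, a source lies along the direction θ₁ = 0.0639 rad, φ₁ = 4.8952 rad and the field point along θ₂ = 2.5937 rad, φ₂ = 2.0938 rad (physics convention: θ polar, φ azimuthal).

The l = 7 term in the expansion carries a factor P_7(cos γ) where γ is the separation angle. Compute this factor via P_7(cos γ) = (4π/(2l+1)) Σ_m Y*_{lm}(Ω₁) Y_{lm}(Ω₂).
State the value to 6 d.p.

0.404994

Summing Y*_{l m}(θ₁,φ₁)·Y_{l m}(θ₂,φ₂) over m ∈ [−7, 7]; prefactor 4π/(2·7+1) = 0.837758:
  m=-7: (-0.00000 + 0.00000j) × (-0.00258 - 0.00452j) = 0.00000 + 0.00000j  (running Σ = 0.00000 + 0.00000j)
  m=-6: (-0.00000 - 0.00000j) × (-0.03190 - 0.00011j) = 0.00000 + 0.00000j  (running Σ = 0.00000 + 0.00000j)
  m=-5: (0.00000 - 0.00000j) × (-0.05991 + 0.10307j) = 0.00000 + 0.00000j  (running Σ = 0.00000 + 0.00000j)
  m=-4: (0.00009 + 0.00008j) × (0.14864 + 0.25887j) = -0.00001 + 0.00004j  (running Σ = -0.00001 + 0.00004j)
  m=-3: (-0.00119 + 0.00194j) × (0.48214 + 0.00086j) = -0.00057 + 0.00094j  (running Σ = -0.00058 + 0.00097j)
  m=-2: (-0.02812 - 0.01076j) × (0.19561 - 0.33788j) = -0.00914 + 0.00739j  (running Σ = -0.00972 + 0.00837j)
  m=-1: (0.04616 - 0.24968j) × (0.05778 + 0.10021j) = 0.02769 - 0.00980j  (running Σ = 0.01797 - 0.00143j)
  m=0: (1.03097 + 0.00000j) × (0.43405 + 0.00000j) = 0.44749 + 0.00000j  (running Σ = 0.46546 - 0.00143j)
  m=1: (-0.04616 - 0.24968j) × (-0.05778 + 0.10021j) = 0.02769 + 0.00980j  (running Σ = 0.49314 + 0.00837j)
  m=2: (-0.02812 + 0.01076j) × (0.19561 + 0.33788j) = -0.00914 - 0.00739j  (running Σ = 0.48401 + 0.00097j)
  m=3: (0.00119 + 0.00194j) × (-0.48214 + 0.00086j) = -0.00057 - 0.00094j  (running Σ = 0.48343 + 0.00004j)
  m=4: (0.00009 - 0.00008j) × (0.14864 - 0.25887j) = -0.00001 - 0.00004j  (running Σ = 0.48343 + 0.00000j)
  m=5: (-0.00000 - 0.00000j) × (0.05991 + 0.10307j) = 0.00000 - 0.00000j  (running Σ = 0.48343 + 0.00000j)
  m=6: (-0.00000 + 0.00000j) × (-0.03190 + 0.00011j) = 0.00000 - 0.00000j  (running Σ = 0.48343 + 0.00000j)
  m=7: (0.00000 + 0.00000j) × (0.00258 - 0.00452j) = 0.00000 - 0.00000j  (running Σ = 0.48343 - 0.00000j)
Total Σ_m = 0.48343 - 0.00000j. Multiply by 0.837758: 0.40499 - 0.00000j. P_7(cos γ) = 0.404994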